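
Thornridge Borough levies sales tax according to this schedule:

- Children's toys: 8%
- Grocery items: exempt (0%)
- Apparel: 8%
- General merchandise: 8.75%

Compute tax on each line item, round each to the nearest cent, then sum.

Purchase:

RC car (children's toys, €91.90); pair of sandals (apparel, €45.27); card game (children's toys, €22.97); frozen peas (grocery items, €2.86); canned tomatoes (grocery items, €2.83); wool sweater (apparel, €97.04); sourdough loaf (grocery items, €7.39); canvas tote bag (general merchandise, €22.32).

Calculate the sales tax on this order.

€22.52

RC car €91.90: children's toys → 8% → €7.35
Pair of sandals €45.27: apparel → 8% → €3.62
Card game €22.97: children's toys → 8% → €1.84
Frozen peas €2.86: grocery items → 0% → €0.00
Canned tomatoes €2.83: grocery items → 0% → €0.00
Wool sweater €97.04: apparel → 8% → €7.76
Sourdough loaf €7.39: grocery items → 0% → €0.00
Canvas tote bag €22.32: general merchandise → 8.75% → €1.95
Total tax = €7.35 + €3.62 + €1.84 + €7.76 + €1.95 = €22.52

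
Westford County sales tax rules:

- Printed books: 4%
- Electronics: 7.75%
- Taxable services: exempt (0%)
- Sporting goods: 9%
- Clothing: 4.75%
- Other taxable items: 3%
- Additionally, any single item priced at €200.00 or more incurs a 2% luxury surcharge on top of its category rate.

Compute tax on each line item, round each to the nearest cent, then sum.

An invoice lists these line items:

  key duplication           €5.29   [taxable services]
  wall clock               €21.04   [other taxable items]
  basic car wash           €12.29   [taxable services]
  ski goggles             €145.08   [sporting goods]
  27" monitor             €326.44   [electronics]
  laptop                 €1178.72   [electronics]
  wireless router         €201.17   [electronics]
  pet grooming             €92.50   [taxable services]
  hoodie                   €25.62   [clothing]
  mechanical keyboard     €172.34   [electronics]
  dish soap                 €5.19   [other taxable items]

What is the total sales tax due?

Key duplication €5.29: taxable services → 0% → €0.00
Wall clock €21.04: other taxable items → 3% → €0.63
Basic car wash €12.29: taxable services → 0% → €0.00
Ski goggles €145.08: sporting goods → 9% → €13.06
27" monitor €326.44: electronics → 7.75% + 2% surcharge = 9.75% → €31.83
Laptop €1178.72: electronics → 7.75% + 2% surcharge = 9.75% → €114.93
Wireless router €201.17: electronics → 7.75% + 2% surcharge = 9.75% → €19.61
Pet grooming €92.50: taxable services → 0% → €0.00
Hoodie €25.62: clothing → 4.75% → €1.22
Mechanical keyboard €172.34: electronics → 7.75% → €13.36
Dish soap €5.19: other taxable items → 3% → €0.16
Total tax = €0.63 + €13.06 + €31.83 + €114.93 + €19.61 + €1.22 + €13.36 + €0.16 = €194.80

€194.80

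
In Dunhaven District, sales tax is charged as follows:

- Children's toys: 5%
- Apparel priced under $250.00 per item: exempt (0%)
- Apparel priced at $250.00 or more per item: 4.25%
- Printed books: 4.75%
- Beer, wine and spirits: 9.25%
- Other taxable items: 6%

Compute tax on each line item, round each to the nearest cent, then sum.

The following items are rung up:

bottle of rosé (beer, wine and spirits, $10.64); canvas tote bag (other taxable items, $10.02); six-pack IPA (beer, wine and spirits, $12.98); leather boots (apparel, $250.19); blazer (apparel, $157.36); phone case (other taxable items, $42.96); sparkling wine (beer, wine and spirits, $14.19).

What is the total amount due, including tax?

Bottle of rosé $10.64: beer, wine and spirits → 9.25% → $0.98
Canvas tote bag $10.02: other taxable items → 6% → $0.60
Six-pack IPA $12.98: beer, wine and spirits → 9.25% → $1.20
Leather boots $250.19: apparel, $250.00 or more → 4.25% → $10.63
Blazer $157.36: apparel, under $250.00 → 0% → $0.00
Phone case $42.96: other taxable items → 6% → $2.58
Sparkling wine $14.19: beer, wine and spirits → 9.25% → $1.31
Subtotal = $498.34; tax = $17.30; total due = $515.64

$515.64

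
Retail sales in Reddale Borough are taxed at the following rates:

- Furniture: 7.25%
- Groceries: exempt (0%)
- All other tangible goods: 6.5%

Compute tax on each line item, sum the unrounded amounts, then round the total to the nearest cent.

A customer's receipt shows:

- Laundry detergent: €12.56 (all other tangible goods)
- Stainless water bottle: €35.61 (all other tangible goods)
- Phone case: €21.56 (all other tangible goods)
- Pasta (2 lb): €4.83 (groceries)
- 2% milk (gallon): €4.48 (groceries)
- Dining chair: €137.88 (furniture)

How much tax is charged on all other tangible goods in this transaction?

€4.53

Laundry detergent €12.56: all other tangible goods → 6.5% → €0.8164
Stainless water bottle €35.61: all other tangible goods → 6.5% → €2.31465
Phone case €21.56: all other tangible goods → 6.5% → €1.4014
Tax on all other tangible goods: unrounded sum = €4.53245 → €4.53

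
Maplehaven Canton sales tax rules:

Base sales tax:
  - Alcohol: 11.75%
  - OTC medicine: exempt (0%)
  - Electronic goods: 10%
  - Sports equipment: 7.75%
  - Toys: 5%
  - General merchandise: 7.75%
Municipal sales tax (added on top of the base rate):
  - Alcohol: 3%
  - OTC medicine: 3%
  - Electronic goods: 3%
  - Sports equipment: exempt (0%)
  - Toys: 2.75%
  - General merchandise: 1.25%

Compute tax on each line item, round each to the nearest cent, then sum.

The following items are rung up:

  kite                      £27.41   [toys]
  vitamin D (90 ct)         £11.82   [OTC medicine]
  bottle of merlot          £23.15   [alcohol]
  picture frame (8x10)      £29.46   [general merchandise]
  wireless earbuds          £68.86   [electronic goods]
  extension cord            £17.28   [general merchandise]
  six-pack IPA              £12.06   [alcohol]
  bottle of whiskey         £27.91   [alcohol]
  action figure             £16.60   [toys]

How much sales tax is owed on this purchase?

Kite £27.41: toys → 5% + 2.75% municipal = 7.75% → £2.12
Vitamin D (90 ct) £11.82: OTC medicine → 0% + 3% municipal = 3% → £0.35
Bottle of merlot £23.15: alcohol → 11.75% + 3% municipal = 14.75% → £3.41
Picture frame (8x10) £29.46: general merchandise → 7.75% + 1.25% municipal = 9% → £2.65
Wireless earbuds £68.86: electronic goods → 10% + 3% municipal = 13% → £8.95
Extension cord £17.28: general merchandise → 7.75% + 1.25% municipal = 9% → £1.56
Six-pack IPA £12.06: alcohol → 11.75% + 3% municipal = 14.75% → £1.78
Bottle of whiskey £27.91: alcohol → 11.75% + 3% municipal = 14.75% → £4.12
Action figure £16.60: toys → 5% + 2.75% municipal = 7.75% → £1.29
Total tax = £2.12 + £0.35 + £3.41 + £2.65 + £8.95 + £1.56 + £1.78 + £4.12 + £1.29 = £26.23

£26.23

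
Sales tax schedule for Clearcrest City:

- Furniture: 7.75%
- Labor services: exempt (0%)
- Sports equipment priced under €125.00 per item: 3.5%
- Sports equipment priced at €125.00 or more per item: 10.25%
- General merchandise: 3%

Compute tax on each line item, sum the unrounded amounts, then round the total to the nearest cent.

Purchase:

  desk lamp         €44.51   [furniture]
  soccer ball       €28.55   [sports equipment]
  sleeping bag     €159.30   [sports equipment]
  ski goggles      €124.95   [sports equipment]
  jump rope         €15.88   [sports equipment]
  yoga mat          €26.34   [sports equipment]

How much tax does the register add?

Desk lamp €44.51: furniture → 7.75% → €3.449525
Soccer ball €28.55: sports equipment, under €125.00 → 3.5% → €0.99925
Sleeping bag €159.30: sports equipment, €125.00 or more → 10.25% → €16.32825
Ski goggles €124.95: sports equipment, under €125.00 → 3.5% → €4.37325
Jump rope €15.88: sports equipment, under €125.00 → 3.5% → €0.5558
Yoga mat €26.34: sports equipment, under €125.00 → 3.5% → €0.9219
Unrounded tax sum = €26.627975 → €26.63

€26.63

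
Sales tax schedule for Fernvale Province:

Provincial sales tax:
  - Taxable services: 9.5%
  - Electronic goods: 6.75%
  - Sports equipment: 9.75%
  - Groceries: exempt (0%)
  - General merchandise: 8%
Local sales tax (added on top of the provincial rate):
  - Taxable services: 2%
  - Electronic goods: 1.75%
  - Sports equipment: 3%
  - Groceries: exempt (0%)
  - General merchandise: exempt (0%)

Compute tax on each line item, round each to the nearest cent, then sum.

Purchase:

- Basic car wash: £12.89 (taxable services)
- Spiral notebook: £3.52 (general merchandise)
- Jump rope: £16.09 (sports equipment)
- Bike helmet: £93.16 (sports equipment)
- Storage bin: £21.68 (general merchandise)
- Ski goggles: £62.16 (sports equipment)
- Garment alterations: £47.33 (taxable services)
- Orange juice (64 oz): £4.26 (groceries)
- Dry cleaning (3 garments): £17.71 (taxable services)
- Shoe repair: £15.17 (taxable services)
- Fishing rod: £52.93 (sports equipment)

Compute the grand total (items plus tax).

£388.22

Basic car wash £12.89: taxable services → 9.5% + 2% local = 11.5% → £1.48
Spiral notebook £3.52: general merchandise → 8% + 0% local = 8% → £0.28
Jump rope £16.09: sports equipment → 9.75% + 3% local = 12.75% → £2.05
Bike helmet £93.16: sports equipment → 9.75% + 3% local = 12.75% → £11.88
Storage bin £21.68: general merchandise → 8% + 0% local = 8% → £1.73
Ski goggles £62.16: sports equipment → 9.75% + 3% local = 12.75% → £7.93
Garment alterations £47.33: taxable services → 9.5% + 2% local = 11.5% → £5.44
Orange juice (64 oz) £4.26: groceries → 0% + 0% local = 0% → £0.00
Dry cleaning (3 garments) £17.71: taxable services → 9.5% + 2% local = 11.5% → £2.04
Shoe repair £15.17: taxable services → 9.5% + 2% local = 11.5% → £1.74
Fishing rod £52.93: sports equipment → 9.75% + 3% local = 12.75% → £6.75
Subtotal = £346.90; tax = £41.32; total due = £388.22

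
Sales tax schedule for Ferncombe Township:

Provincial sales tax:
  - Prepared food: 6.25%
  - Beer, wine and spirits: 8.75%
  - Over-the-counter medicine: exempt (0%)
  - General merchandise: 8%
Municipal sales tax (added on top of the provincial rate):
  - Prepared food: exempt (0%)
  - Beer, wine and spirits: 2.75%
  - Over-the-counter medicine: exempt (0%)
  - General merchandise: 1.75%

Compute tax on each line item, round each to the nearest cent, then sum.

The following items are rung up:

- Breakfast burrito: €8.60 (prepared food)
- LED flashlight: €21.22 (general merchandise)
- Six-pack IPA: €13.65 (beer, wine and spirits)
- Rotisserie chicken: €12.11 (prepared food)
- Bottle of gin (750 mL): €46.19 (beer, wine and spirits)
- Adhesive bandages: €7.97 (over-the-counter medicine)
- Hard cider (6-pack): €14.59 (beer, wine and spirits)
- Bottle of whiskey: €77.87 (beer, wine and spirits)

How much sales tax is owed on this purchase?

Breakfast burrito €8.60: prepared food → 6.25% + 0% municipal = 6.25% → €0.54
LED flashlight €21.22: general merchandise → 8% + 1.75% municipal = 9.75% → €2.07
Six-pack IPA €13.65: beer, wine and spirits → 8.75% + 2.75% municipal = 11.5% → €1.57
Rotisserie chicken €12.11: prepared food → 6.25% + 0% municipal = 6.25% → €0.76
Bottle of gin (750 mL) €46.19: beer, wine and spirits → 8.75% + 2.75% municipal = 11.5% → €5.31
Adhesive bandages €7.97: over-the-counter medicine → 0% + 0% municipal = 0% → €0.00
Hard cider (6-pack) €14.59: beer, wine and spirits → 8.75% + 2.75% municipal = 11.5% → €1.68
Bottle of whiskey €77.87: beer, wine and spirits → 8.75% + 2.75% municipal = 11.5% → €8.96
Total tax = €0.54 + €2.07 + €1.57 + €0.76 + €5.31 + €1.68 + €8.96 = €20.89

€20.89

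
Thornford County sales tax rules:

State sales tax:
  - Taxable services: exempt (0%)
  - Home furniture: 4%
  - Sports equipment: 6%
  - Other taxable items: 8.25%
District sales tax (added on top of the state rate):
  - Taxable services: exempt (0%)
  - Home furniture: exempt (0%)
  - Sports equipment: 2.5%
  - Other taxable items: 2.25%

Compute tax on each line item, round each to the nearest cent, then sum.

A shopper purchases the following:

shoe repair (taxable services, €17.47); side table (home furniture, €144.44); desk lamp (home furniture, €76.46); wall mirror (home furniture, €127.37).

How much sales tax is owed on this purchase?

Shoe repair €17.47: taxable services → 0% + 0% district = 0% → €0.00
Side table €144.44: home furniture → 4% + 0% district = 4% → €5.78
Desk lamp €76.46: home furniture → 4% + 0% district = 4% → €3.06
Wall mirror €127.37: home furniture → 4% + 0% district = 4% → €5.09
Total tax = €5.78 + €3.06 + €5.09 = €13.93

€13.93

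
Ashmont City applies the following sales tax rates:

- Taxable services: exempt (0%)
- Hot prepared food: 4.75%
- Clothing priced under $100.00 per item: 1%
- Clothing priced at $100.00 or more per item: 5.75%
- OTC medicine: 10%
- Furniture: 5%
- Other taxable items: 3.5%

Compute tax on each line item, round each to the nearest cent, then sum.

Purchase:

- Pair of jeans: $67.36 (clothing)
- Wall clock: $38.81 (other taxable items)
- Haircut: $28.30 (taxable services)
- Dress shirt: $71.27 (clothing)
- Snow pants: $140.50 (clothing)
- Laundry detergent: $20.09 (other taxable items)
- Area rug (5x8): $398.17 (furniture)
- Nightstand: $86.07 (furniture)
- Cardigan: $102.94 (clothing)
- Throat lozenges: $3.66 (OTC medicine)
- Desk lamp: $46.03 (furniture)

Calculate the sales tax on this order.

Pair of jeans $67.36: clothing, under $100.00 → 1% → $0.67
Wall clock $38.81: other taxable items → 3.5% → $1.36
Haircut $28.30: taxable services → 0% → $0.00
Dress shirt $71.27: clothing, under $100.00 → 1% → $0.71
Snow pants $140.50: clothing, $100.00 or more → 5.75% → $8.08
Laundry detergent $20.09: other taxable items → 3.5% → $0.70
Area rug (5x8) $398.17: furniture → 5% → $19.91
Nightstand $86.07: furniture → 5% → $4.30
Cardigan $102.94: clothing, $100.00 or more → 5.75% → $5.92
Throat lozenges $3.66: OTC medicine → 10% → $0.37
Desk lamp $46.03: furniture → 5% → $2.30
Total tax = $0.67 + $1.36 + $0.71 + $8.08 + $0.70 + $19.91 + $4.30 + $5.92 + $0.37 + $2.30 = $44.32

$44.32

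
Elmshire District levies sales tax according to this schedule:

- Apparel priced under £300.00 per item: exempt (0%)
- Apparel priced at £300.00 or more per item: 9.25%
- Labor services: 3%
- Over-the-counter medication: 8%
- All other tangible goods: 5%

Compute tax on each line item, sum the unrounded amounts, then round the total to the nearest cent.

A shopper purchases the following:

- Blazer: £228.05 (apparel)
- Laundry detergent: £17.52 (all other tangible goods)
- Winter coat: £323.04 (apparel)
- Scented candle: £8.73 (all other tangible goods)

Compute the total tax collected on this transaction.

Blazer £228.05: apparel, under £300.00 → 0% → £0.00
Laundry detergent £17.52: all other tangible goods → 5% → £0.876
Winter coat £323.04: apparel, £300.00 or more → 9.25% → £29.8812
Scented candle £8.73: all other tangible goods → 5% → £0.4365
Unrounded tax sum = £31.1937 → £31.19

£31.19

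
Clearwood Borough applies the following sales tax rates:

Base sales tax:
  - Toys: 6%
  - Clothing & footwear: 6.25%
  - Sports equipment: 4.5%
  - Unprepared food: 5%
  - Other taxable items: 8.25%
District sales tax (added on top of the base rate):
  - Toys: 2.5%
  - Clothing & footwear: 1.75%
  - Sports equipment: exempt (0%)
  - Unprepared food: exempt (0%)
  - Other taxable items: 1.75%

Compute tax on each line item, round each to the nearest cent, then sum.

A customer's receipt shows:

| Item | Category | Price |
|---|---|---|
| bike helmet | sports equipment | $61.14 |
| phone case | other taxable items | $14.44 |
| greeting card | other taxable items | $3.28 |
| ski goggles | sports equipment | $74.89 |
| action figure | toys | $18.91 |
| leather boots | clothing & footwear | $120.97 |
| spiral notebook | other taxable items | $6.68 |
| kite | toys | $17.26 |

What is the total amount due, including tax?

$338.89

Bike helmet $61.14: sports equipment → 4.5% + 0% district = 4.5% → $2.75
Phone case $14.44: other taxable items → 8.25% + 1.75% district = 10% → $1.44
Greeting card $3.28: other taxable items → 8.25% + 1.75% district = 10% → $0.33
Ski goggles $74.89: sports equipment → 4.5% + 0% district = 4.5% → $3.37
Action figure $18.91: toys → 6% + 2.5% district = 8.5% → $1.61
Leather boots $120.97: clothing & footwear → 6.25% + 1.75% district = 8% → $9.68
Spiral notebook $6.68: other taxable items → 8.25% + 1.75% district = 10% → $0.67
Kite $17.26: toys → 6% + 2.5% district = 8.5% → $1.47
Subtotal = $317.57; tax = $21.32; total due = $338.89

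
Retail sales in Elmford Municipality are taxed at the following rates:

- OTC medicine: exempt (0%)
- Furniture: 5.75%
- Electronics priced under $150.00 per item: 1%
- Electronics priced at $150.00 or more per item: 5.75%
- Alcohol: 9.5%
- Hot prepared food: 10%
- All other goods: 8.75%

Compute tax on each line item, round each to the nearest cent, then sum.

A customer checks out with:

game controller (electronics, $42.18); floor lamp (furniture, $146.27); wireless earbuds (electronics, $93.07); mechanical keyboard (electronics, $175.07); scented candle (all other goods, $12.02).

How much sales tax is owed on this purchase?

$20.88

Game controller $42.18: electronics, under $150.00 → 1% → $0.42
Floor lamp $146.27: furniture → 5.75% → $8.41
Wireless earbuds $93.07: electronics, under $150.00 → 1% → $0.93
Mechanical keyboard $175.07: electronics, $150.00 or more → 5.75% → $10.07
Scented candle $12.02: all other goods → 8.75% → $1.05
Total tax = $0.42 + $8.41 + $0.93 + $10.07 + $1.05 = $20.88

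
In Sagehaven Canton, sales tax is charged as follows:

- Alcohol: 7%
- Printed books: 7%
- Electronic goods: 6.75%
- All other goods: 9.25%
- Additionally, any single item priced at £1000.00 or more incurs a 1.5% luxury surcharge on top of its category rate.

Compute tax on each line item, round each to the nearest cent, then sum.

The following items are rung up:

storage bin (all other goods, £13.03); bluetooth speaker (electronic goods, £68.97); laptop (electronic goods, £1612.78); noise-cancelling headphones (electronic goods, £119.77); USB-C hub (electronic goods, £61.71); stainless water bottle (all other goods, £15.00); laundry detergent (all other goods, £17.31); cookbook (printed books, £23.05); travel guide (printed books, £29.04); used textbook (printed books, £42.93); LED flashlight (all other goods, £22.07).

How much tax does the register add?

£162.85

Storage bin £13.03: all other goods → 9.25% → £1.21
Bluetooth speaker £68.97: electronic goods → 6.75% → £4.66
Laptop £1612.78: electronic goods → 6.75% + 1.5% surcharge = 8.25% → £133.05
Noise-cancelling headphones £119.77: electronic goods → 6.75% → £8.08
USB-C hub £61.71: electronic goods → 6.75% → £4.17
Stainless water bottle £15.00: all other goods → 9.25% → £1.39
Laundry detergent £17.31: all other goods → 9.25% → £1.60
Cookbook £23.05: printed books → 7% → £1.61
Travel guide £29.04: printed books → 7% → £2.03
Used textbook £42.93: printed books → 7% → £3.01
LED flashlight £22.07: all other goods → 9.25% → £2.04
Total tax = £1.21 + £4.66 + £133.05 + £8.08 + £4.17 + £1.39 + £1.60 + £1.61 + £2.03 + £3.01 + £2.04 = £162.85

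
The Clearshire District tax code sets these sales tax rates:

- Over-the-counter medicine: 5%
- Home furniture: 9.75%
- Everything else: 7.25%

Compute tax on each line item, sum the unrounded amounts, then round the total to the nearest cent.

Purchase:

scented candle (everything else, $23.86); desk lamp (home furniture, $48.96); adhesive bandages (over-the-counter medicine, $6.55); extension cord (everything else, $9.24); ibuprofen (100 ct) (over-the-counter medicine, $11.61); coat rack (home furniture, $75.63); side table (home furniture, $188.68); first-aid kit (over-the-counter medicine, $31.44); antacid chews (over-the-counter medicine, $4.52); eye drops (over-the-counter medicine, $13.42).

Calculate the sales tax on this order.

Scented candle $23.86: everything else → 7.25% → $1.72985
Desk lamp $48.96: home furniture → 9.75% → $4.7736
Adhesive bandages $6.55: over-the-counter medicine → 5% → $0.3275
Extension cord $9.24: everything else → 7.25% → $0.6699
Ibuprofen (100 ct) $11.61: over-the-counter medicine → 5% → $0.5805
Coat rack $75.63: home furniture → 9.75% → $7.373925
Side table $188.68: home furniture → 9.75% → $18.3963
First-aid kit $31.44: over-the-counter medicine → 5% → $1.572
Antacid chews $4.52: over-the-counter medicine → 5% → $0.226
Eye drops $13.42: over-the-counter medicine → 5% → $0.671
Unrounded tax sum = $36.320575 → $36.32

$36.32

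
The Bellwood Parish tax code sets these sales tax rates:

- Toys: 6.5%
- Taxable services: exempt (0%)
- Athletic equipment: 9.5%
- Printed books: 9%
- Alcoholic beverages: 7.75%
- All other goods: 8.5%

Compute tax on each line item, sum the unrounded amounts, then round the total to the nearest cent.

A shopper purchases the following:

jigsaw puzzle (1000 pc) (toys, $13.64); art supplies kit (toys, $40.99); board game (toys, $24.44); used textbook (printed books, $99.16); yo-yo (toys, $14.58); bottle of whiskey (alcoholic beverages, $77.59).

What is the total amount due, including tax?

Jigsaw puzzle (1000 pc) $13.64: toys → 6.5% → $0.8866
Art supplies kit $40.99: toys → 6.5% → $2.66435
Board game $24.44: toys → 6.5% → $1.5886
Used textbook $99.16: printed books → 9% → $8.9244
Yo-yo $14.58: toys → 6.5% → $0.9477
Bottle of whiskey $77.59: alcoholic beverages → 7.75% → $6.013225
Subtotal = $270.40; unrounded tax = $21.024875 → $21.02; total due = $291.42

$291.42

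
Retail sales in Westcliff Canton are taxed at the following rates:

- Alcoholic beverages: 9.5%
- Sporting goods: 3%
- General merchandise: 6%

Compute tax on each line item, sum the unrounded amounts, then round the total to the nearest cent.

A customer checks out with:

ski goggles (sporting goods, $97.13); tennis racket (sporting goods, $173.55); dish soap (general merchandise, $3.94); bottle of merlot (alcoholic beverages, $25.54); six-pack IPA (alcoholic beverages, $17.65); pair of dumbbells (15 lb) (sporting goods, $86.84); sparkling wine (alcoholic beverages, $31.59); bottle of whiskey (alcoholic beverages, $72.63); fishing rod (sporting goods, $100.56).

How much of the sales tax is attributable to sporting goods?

$13.74

Ski goggles $97.13: sporting goods → 3% → $2.9139
Tennis racket $173.55: sporting goods → 3% → $5.2065
Pair of dumbbells (15 lb) $86.84: sporting goods → 3% → $2.6052
Fishing rod $100.56: sporting goods → 3% → $3.0168
Tax on sporting goods: unrounded sum = $13.7424 → $13.74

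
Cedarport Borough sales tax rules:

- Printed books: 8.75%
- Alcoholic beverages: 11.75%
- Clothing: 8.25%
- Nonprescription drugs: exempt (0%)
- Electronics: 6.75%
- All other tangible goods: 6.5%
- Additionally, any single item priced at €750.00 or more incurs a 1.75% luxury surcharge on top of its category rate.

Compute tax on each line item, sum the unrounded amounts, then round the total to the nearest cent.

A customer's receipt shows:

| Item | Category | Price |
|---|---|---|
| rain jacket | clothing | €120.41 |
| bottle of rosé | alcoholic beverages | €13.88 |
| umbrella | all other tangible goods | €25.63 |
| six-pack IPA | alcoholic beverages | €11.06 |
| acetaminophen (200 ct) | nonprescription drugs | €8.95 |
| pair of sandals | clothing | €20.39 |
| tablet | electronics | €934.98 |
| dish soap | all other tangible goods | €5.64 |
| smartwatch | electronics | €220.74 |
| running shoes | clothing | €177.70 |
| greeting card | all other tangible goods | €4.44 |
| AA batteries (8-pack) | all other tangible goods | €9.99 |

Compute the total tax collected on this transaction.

Rain jacket €120.41: clothing → 8.25% → €9.933825
Bottle of rosé €13.88: alcoholic beverages → 11.75% → €1.6309
Umbrella €25.63: all other tangible goods → 6.5% → €1.66595
Six-pack IPA €11.06: alcoholic beverages → 11.75% → €1.29955
Acetaminophen (200 ct) €8.95: nonprescription drugs → 0% → €0.00
Pair of sandals €20.39: clothing → 8.25% → €1.682175
Tablet €934.98: electronics → 6.75% + 1.75% surcharge = 8.5% → €79.4733
Dish soap €5.64: all other tangible goods → 6.5% → €0.3666
Smartwatch €220.74: electronics → 6.75% → €14.89995
Running shoes €177.70: clothing → 8.25% → €14.66025
Greeting card €4.44: all other tangible goods → 6.5% → €0.2886
AA batteries (8-pack) €9.99: all other tangible goods → 6.5% → €0.64935
Unrounded tax sum = €126.55045 → €126.55

€126.55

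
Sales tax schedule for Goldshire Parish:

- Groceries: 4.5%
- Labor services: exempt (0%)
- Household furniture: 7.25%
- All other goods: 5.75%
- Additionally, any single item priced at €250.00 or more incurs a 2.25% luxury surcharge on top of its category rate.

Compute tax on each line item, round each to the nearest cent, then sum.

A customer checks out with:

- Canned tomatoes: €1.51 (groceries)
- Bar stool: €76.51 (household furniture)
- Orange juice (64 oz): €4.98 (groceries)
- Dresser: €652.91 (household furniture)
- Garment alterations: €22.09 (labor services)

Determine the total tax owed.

€67.87

Canned tomatoes €1.51: groceries → 4.5% → €0.07
Bar stool €76.51: household furniture → 7.25% → €5.55
Orange juice (64 oz) €4.98: groceries → 4.5% → €0.22
Dresser €652.91: household furniture → 7.25% + 2.25% surcharge = 9.5% → €62.03
Garment alterations €22.09: labor services → 0% → €0.00
Total tax = €0.07 + €5.55 + €0.22 + €62.03 = €67.87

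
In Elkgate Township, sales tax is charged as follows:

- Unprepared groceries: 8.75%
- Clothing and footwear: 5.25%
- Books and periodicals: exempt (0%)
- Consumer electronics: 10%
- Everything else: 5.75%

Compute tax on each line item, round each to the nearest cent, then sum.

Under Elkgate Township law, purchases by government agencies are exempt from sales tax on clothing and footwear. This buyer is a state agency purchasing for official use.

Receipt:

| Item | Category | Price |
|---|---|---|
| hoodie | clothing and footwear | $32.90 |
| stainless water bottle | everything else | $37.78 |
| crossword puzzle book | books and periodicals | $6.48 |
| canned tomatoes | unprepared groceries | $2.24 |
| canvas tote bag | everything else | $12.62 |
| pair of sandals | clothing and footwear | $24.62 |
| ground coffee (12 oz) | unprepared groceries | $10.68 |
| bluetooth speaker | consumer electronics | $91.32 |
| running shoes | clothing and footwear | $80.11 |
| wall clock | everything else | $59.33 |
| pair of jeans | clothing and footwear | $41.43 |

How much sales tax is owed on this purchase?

$16.57

Hoodie $32.90: clothing and footwear, buyer-exempt → 0% → $0.00
Stainless water bottle $37.78: everything else → 5.75% → $2.17
Crossword puzzle book $6.48: books and periodicals → 0% → $0.00
Canned tomatoes $2.24: unprepared groceries → 8.75% → $0.20
Canvas tote bag $12.62: everything else → 5.75% → $0.73
Pair of sandals $24.62: clothing and footwear, buyer-exempt → 0% → $0.00
Ground coffee (12 oz) $10.68: unprepared groceries → 8.75% → $0.93
Bluetooth speaker $91.32: consumer electronics → 10% → $9.13
Running shoes $80.11: clothing and footwear, buyer-exempt → 0% → $0.00
Wall clock $59.33: everything else → 5.75% → $3.41
Pair of jeans $41.43: clothing and footwear, buyer-exempt → 0% → $0.00
Total tax = $2.17 + $0.20 + $0.73 + $0.93 + $9.13 + $3.41 = $16.57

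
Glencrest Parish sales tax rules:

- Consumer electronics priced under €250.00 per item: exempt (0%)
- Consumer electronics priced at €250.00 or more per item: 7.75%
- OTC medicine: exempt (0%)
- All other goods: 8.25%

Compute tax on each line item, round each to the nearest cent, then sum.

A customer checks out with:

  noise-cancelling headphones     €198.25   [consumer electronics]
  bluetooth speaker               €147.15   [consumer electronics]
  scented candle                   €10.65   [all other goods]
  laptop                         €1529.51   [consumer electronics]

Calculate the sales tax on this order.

Noise-cancelling headphones €198.25: consumer electronics, under €250.00 → 0% → €0.00
Bluetooth speaker €147.15: consumer electronics, under €250.00 → 0% → €0.00
Scented candle €10.65: all other goods → 8.25% → €0.88
Laptop €1529.51: consumer electronics, €250.00 or more → 7.75% → €118.54
Total tax = €0.88 + €118.54 = €119.42

€119.42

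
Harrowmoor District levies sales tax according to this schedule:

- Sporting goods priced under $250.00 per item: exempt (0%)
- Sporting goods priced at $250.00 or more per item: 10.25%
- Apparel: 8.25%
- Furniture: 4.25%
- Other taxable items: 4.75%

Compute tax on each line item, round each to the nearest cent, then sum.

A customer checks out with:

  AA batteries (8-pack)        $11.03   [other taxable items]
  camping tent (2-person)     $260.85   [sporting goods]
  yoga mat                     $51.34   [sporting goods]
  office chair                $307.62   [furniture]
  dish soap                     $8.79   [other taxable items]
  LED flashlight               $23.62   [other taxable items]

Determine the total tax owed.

AA batteries (8-pack) $11.03: other taxable items → 4.75% → $0.52
Camping tent (2-person) $260.85: sporting goods, $250.00 or more → 10.25% → $26.74
Yoga mat $51.34: sporting goods, under $250.00 → 0% → $0.00
Office chair $307.62: furniture → 4.25% → $13.07
Dish soap $8.79: other taxable items → 4.75% → $0.42
LED flashlight $23.62: other taxable items → 4.75% → $1.12
Total tax = $0.52 + $26.74 + $13.07 + $0.42 + $1.12 = $41.87

$41.87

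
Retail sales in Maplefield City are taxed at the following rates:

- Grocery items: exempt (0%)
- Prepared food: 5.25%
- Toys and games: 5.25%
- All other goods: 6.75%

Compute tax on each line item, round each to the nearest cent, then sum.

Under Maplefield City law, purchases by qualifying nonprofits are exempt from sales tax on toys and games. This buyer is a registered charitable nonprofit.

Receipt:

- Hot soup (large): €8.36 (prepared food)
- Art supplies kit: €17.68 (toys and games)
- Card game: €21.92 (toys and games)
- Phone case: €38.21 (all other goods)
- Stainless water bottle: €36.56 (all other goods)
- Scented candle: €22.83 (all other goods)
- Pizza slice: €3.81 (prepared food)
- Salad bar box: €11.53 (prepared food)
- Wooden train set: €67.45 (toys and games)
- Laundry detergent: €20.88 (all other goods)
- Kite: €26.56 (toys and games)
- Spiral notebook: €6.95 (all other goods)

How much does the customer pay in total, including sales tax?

€292.46

Hot soup (large) €8.36: prepared food → 5.25% → €0.44
Art supplies kit €17.68: toys and games, buyer-exempt → 0% → €0.00
Card game €21.92: toys and games, buyer-exempt → 0% → €0.00
Phone case €38.21: all other goods → 6.75% → €2.58
Stainless water bottle €36.56: all other goods → 6.75% → €2.47
Scented candle €22.83: all other goods → 6.75% → €1.54
Pizza slice €3.81: prepared food → 5.25% → €0.20
Salad bar box €11.53: prepared food → 5.25% → €0.61
Wooden train set €67.45: toys and games, buyer-exempt → 0% → €0.00
Laundry detergent €20.88: all other goods → 6.75% → €1.41
Kite €26.56: toys and games, buyer-exempt → 0% → €0.00
Spiral notebook €6.95: all other goods → 6.75% → €0.47
Subtotal = €282.74; tax = €9.72; total due = €292.46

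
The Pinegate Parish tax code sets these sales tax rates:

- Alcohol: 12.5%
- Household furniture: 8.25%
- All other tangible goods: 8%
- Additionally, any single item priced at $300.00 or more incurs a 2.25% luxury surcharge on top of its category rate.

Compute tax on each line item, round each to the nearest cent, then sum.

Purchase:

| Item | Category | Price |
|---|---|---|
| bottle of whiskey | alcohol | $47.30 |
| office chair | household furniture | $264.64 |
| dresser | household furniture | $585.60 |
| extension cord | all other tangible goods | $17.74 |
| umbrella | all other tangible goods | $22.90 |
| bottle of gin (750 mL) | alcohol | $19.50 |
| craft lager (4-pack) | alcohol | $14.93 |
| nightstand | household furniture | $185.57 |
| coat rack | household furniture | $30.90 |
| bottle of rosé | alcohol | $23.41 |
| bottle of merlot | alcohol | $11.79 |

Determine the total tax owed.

$119.05

Bottle of whiskey $47.30: alcohol → 12.5% → $5.91
Office chair $264.64: household furniture → 8.25% → $21.83
Dresser $585.60: household furniture → 8.25% + 2.25% surcharge = 10.5% → $61.49
Extension cord $17.74: all other tangible goods → 8% → $1.42
Umbrella $22.90: all other tangible goods → 8% → $1.83
Bottle of gin (750 mL) $19.50: alcohol → 12.5% → $2.44
Craft lager (4-pack) $14.93: alcohol → 12.5% → $1.87
Nightstand $185.57: household furniture → 8.25% → $15.31
Coat rack $30.90: household furniture → 8.25% → $2.55
Bottle of rosé $23.41: alcohol → 12.5% → $2.93
Bottle of merlot $11.79: alcohol → 12.5% → $1.47
Total tax = $5.91 + $21.83 + $61.49 + $1.42 + $1.83 + $2.44 + $1.87 + $15.31 + $2.55 + $2.93 + $1.47 = $119.05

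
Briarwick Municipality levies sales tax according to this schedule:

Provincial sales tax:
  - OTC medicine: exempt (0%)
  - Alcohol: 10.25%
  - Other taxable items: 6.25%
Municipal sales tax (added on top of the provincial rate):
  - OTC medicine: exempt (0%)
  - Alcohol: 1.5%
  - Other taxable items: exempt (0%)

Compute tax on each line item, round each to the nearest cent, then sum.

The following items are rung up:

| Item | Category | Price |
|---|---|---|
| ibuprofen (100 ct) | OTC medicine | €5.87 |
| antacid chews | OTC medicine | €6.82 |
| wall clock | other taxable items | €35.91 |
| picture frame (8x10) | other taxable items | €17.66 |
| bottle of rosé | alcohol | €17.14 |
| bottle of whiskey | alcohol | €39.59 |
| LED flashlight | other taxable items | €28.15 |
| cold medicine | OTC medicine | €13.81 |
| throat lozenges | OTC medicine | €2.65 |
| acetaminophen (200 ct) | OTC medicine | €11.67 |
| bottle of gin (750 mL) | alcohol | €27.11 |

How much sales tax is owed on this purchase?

€14.95

Ibuprofen (100 ct) €5.87: OTC medicine → 0% + 0% municipal = 0% → €0.00
Antacid chews €6.82: OTC medicine → 0% + 0% municipal = 0% → €0.00
Wall clock €35.91: other taxable items → 6.25% + 0% municipal = 6.25% → €2.24
Picture frame (8x10) €17.66: other taxable items → 6.25% + 0% municipal = 6.25% → €1.10
Bottle of rosé €17.14: alcohol → 10.25% + 1.5% municipal = 11.75% → €2.01
Bottle of whiskey €39.59: alcohol → 10.25% + 1.5% municipal = 11.75% → €4.65
LED flashlight €28.15: other taxable items → 6.25% + 0% municipal = 6.25% → €1.76
Cold medicine €13.81: OTC medicine → 0% + 0% municipal = 0% → €0.00
Throat lozenges €2.65: OTC medicine → 0% + 0% municipal = 0% → €0.00
Acetaminophen (200 ct) €11.67: OTC medicine → 0% + 0% municipal = 0% → €0.00
Bottle of gin (750 mL) €27.11: alcohol → 10.25% + 1.5% municipal = 11.75% → €3.19
Total tax = €2.24 + €1.10 + €2.01 + €4.65 + €1.76 + €3.19 = €14.95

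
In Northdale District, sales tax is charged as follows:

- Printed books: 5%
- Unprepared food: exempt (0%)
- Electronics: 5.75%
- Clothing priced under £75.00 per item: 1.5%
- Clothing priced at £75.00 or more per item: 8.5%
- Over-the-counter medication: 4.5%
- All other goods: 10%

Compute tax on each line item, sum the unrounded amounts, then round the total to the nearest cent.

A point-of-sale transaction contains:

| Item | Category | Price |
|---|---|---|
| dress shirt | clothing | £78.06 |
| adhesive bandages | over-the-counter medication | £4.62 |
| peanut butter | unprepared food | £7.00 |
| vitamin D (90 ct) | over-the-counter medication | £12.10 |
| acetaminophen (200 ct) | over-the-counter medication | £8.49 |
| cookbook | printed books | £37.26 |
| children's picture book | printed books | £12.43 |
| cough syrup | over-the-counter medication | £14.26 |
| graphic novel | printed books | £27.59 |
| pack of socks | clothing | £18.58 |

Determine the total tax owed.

£12.55

Dress shirt £78.06: clothing, £75.00 or more → 8.5% → £6.6351
Adhesive bandages £4.62: over-the-counter medication → 4.5% → £0.2079
Peanut butter £7.00: unprepared food → 0% → £0.00
Vitamin D (90 ct) £12.10: over-the-counter medication → 4.5% → £0.5445
Acetaminophen (200 ct) £8.49: over-the-counter medication → 4.5% → £0.38205
Cookbook £37.26: printed books → 5% → £1.863
Children's picture book £12.43: printed books → 5% → £0.6215
Cough syrup £14.26: over-the-counter medication → 4.5% → £0.6417
Graphic novel £27.59: printed books → 5% → £1.3795
Pack of socks £18.58: clothing, under £75.00 → 1.5% → £0.2787
Unrounded tax sum = £12.55395 → £12.55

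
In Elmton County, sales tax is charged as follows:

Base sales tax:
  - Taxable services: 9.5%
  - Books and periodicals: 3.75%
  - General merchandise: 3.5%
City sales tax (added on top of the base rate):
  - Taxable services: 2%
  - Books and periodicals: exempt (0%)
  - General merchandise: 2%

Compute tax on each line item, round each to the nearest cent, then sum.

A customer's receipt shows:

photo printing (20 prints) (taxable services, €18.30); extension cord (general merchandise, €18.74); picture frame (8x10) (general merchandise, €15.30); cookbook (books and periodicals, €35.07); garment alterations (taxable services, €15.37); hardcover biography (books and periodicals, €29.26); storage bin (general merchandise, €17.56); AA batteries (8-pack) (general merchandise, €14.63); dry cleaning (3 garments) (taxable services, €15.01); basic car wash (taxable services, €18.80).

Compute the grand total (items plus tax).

€211.86

Photo printing (20 prints) €18.30: taxable services → 9.5% + 2% city = 11.5% → €2.10
Extension cord €18.74: general merchandise → 3.5% + 2% city = 5.5% → €1.03
Picture frame (8x10) €15.30: general merchandise → 3.5% + 2% city = 5.5% → €0.84
Cookbook €35.07: books and periodicals → 3.75% + 0% city = 3.75% → €1.32
Garment alterations €15.37: taxable services → 9.5% + 2% city = 11.5% → €1.77
Hardcover biography €29.26: books and periodicals → 3.75% + 0% city = 3.75% → €1.10
Storage bin €17.56: general merchandise → 3.5% + 2% city = 5.5% → €0.97
AA batteries (8-pack) €14.63: general merchandise → 3.5% + 2% city = 5.5% → €0.80
Dry cleaning (3 garments) €15.01: taxable services → 9.5% + 2% city = 11.5% → €1.73
Basic car wash €18.80: taxable services → 9.5% + 2% city = 11.5% → €2.16
Subtotal = €198.04; tax = €13.82; total due = €211.86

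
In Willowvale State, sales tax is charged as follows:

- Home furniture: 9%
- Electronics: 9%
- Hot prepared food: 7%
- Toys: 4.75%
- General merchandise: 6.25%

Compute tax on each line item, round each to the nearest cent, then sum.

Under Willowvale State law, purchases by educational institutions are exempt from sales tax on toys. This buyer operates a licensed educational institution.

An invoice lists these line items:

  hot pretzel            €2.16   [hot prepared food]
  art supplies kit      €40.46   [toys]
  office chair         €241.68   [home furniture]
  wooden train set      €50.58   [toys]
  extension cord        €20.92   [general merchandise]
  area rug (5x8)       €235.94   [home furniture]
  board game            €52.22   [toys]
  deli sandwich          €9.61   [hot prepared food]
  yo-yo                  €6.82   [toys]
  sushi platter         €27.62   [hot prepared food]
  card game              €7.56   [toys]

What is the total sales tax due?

Hot pretzel €2.16: hot prepared food → 7% → €0.15
Art supplies kit €40.46: toys, buyer-exempt → 0% → €0.00
Office chair €241.68: home furniture → 9% → €21.75
Wooden train set €50.58: toys, buyer-exempt → 0% → €0.00
Extension cord €20.92: general merchandise → 6.25% → €1.31
Area rug (5x8) €235.94: home furniture → 9% → €21.23
Board game €52.22: toys, buyer-exempt → 0% → €0.00
Deli sandwich €9.61: hot prepared food → 7% → €0.67
Yo-yo €6.82: toys, buyer-exempt → 0% → €0.00
Sushi platter €27.62: hot prepared food → 7% → €1.93
Card game €7.56: toys, buyer-exempt → 0% → €0.00
Total tax = €0.15 + €21.75 + €1.31 + €21.23 + €0.67 + €1.93 = €47.04

€47.04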